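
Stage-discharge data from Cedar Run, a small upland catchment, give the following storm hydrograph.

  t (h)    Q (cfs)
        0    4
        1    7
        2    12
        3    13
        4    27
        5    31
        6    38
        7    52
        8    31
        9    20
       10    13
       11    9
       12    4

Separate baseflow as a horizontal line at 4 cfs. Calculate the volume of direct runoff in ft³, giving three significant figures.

V ≈ 7.52 × 10^5 ft³

Direct-runoff ordinates (Q − Q_b): 0.0, 3.0, 8.0, 9.0, 23.0, 27.0, 34.0, 48.0, 27.0, 16.0, 9.0, 5.0, 0.0 cfs.
ΣQ_DR = 209.0 cfs.
With Δt = 1 h = 3600 s, V = ΣQ_DR · Δt = 209.0 × 3600 = 7.52 × 10^5 ft³.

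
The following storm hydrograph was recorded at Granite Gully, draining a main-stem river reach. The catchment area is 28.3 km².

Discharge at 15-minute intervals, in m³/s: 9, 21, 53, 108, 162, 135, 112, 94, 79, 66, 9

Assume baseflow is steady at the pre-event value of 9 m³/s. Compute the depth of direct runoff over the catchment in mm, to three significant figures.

Direct runoff: 0.0, 12.0, 44.0, 99.0, 153.0, 126.0, 103.0, 85.0, 70.0, 57.0, 0.0 m³/s; ΣQ_DR = 749.0 m³/s.
V = ΣQ_DR · Δt = 749.0 × 900 s = 6.741 × 10^5 m³.
Over A = 28.3 km², depth = V / A = 23.8 mm.

d ≈ 23.8 mm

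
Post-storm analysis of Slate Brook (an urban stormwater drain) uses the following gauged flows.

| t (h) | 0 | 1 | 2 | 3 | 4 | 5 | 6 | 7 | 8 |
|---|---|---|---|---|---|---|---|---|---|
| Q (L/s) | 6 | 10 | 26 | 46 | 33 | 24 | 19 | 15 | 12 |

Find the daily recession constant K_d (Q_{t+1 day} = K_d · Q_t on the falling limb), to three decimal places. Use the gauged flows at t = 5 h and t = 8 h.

K_d ≈ 0.004

Between t = 5 h and t = 8 h the flow falls from 24 to 12 L/s over 3×1 h = 3 h.
Per-interval ratio K = (12/24)^(1/3) = 0.7937; K_d = K^(24/1) = 0.004.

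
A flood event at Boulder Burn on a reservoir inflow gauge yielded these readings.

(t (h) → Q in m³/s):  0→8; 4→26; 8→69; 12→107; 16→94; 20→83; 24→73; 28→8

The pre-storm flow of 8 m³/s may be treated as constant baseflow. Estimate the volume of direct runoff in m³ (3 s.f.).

V ≈ 5.82 × 10^6 m³

Direct-runoff ordinates (Q − Q_b): 0.0, 18.0, 61.0, 99.0, 86.0, 75.0, 65.0, 0.0 m³/s.
ΣQ_DR = 404.0 m³/s.
With Δt = 4 h = 14400 s, V = ΣQ_DR · Δt = 404.0 × 14400 = 5.82 × 10^6 m³.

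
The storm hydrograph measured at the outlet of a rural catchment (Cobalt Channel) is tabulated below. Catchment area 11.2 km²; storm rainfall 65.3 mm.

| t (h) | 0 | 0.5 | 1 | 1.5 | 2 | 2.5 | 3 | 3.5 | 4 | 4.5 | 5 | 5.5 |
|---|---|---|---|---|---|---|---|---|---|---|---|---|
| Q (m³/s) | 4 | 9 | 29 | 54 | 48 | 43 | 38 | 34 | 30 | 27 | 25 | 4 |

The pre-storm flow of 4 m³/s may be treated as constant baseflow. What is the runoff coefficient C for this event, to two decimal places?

ΣQ_DR = 297.0 m³/s; V = ΣQ_DR·Δt = 5.346 × 10^5 m³.
Runoff depth d = V / A = 47.73 mm.
C = d / P = 47.73 / 65.3 = 0.73.

C ≈ 0.73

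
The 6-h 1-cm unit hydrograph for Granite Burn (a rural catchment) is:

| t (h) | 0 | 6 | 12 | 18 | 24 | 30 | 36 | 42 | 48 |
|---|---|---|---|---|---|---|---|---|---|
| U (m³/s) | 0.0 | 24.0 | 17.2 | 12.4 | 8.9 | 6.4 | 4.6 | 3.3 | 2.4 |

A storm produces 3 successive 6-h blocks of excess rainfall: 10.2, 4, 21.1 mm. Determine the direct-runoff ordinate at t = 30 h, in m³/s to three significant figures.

Q ≈ 36.3 m³/s

By discrete convolution, Q_j = Σ (P_i / 10 mm) · U_{j−i}.
At t = 30 h (j=5): Q = (10.2/10)·6.4 + (4/10)·8.9 + (21.1/10)·12.4 = 36.3 m³/s.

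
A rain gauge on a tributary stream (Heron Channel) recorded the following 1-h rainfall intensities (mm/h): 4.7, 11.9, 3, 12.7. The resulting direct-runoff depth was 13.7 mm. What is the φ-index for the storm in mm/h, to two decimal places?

Only the 2 blocks with intensity above φ contribute runoff: 11.9, 12.7 mm/h.
Σ(I−φ)·Δt = d  ⇒  (11.9+12.7 − 2φ)·1 = 13.7
φ = (24.60 − 13.7/1) / 2 = 5.45 mm/h.

φ ≈ 5.45 mm/h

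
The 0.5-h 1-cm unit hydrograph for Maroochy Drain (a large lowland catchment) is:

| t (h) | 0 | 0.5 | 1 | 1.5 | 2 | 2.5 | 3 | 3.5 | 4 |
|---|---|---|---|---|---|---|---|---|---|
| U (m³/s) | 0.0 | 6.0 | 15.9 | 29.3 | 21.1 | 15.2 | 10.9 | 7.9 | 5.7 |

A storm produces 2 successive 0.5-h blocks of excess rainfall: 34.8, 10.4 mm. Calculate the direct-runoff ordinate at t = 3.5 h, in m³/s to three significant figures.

By discrete convolution, Q_j = Σ (P_i / 10 mm) · U_{j−i}.
At t = 3.5 h (j=7): Q = (34.8/10)·7.9 + (10.4/10)·10.9 = 38.8 m³/s.

Q ≈ 38.8 m³/s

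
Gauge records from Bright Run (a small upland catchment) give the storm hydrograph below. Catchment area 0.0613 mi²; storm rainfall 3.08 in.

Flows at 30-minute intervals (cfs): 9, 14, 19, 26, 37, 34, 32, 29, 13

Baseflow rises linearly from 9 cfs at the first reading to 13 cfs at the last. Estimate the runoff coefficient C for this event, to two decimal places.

ΣQ_DR = 114.0 cfs; V = ΣQ_DR·Δt = 2.052 × 10^5 ft³.
Runoff depth d = V / A = 1.441 in.
C = d / P = 1.441 / 3.08 = 0.47.

C ≈ 0.47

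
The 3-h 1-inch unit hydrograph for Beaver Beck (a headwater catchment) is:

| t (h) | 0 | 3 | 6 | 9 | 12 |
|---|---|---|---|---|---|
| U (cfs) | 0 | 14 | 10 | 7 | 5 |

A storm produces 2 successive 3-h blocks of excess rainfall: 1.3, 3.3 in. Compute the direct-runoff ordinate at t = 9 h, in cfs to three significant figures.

By discrete convolution, Q_j = Σ (P_i / 1 in) · U_{j−i}.
At t = 9 h (j=3): Q = (1.3/1)·7 + (3.3/1)·10 = 42.1 cfs.

Q ≈ 42.1 cfs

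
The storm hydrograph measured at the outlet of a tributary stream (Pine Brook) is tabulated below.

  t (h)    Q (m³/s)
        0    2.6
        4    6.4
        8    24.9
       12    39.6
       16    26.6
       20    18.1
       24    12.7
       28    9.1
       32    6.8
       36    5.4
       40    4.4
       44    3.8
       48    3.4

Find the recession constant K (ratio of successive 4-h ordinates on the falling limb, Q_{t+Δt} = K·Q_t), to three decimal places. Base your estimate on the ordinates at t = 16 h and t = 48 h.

Using the recession-limb readings at t = 16 h and t = 48 h: Q falls from 26.6 to 3.4 m³/s over 8 intervals.
K = (Q₂/Q₁)^(1/8) = (3.4/26.6)^(1/8) = 0.773.

K ≈ 0.773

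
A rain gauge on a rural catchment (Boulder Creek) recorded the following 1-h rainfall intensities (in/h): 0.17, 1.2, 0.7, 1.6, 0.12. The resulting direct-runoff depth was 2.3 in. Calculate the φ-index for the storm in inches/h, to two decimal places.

Only the 3 blocks with intensity above φ contribute runoff: 1.2, 0.7, 1.6 in/h.
Σ(I−φ)·Δt = d  ⇒  (1.2+0.7+1.6 − 3φ)·1 = 2.3
φ = (3.500 − 2.3/1) / 3 = 0.40 in/h.

φ ≈ 0.40 in/h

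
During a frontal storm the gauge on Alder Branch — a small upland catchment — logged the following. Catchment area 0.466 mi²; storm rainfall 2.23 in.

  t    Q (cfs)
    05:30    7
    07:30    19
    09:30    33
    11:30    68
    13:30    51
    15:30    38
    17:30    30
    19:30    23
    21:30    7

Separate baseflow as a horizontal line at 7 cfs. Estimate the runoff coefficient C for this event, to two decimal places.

ΣQ_DR = 213.0 cfs; V = ΣQ_DR·Δt = 1.534 × 10^6 ft³.
Runoff depth d = V / A = 1.417 in.
C = d / P = 1.417 / 2.23 = 0.64.

C ≈ 0.64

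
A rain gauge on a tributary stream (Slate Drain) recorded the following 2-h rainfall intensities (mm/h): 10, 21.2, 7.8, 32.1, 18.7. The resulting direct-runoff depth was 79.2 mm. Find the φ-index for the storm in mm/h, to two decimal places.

φ ≈ 10.80 mm/h

Only the 3 blocks with intensity above φ contribute runoff: 21.2, 32.1, 18.7 mm/h.
Σ(I−φ)·Δt = d  ⇒  (21.2+32.1+18.7 − 3φ)·2 = 79.2
φ = (72.00 − 79.2/2) / 3 = 10.80 mm/h.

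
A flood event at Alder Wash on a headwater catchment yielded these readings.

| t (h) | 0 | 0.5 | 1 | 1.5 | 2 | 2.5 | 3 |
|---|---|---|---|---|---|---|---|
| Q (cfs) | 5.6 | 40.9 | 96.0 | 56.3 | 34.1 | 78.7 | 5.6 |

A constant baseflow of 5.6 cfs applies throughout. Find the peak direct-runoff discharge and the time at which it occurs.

Subtracting baseflow gives direct-runoff ordinates: 0.0, 35.3, 90.4, 50.7, 28.5, 73.1, 0.0 cfs.
The maximum is 90.4 cfs, occurring at the reading for t = 1 h.

Q_p = 90.4 cfs at t = 1 h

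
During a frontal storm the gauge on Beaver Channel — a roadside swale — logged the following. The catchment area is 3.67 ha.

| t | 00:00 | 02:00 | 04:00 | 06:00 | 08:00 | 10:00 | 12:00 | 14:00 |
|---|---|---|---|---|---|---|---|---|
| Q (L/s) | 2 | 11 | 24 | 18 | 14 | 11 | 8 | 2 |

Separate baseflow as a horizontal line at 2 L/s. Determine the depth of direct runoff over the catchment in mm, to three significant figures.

Direct runoff: 0.0, 9.0, 22.0, 16.0, 12.0, 9.0, 6.0, 0.0 L/s; ΣQ_DR = 74.00 L/s.
V = ΣQ_DR · Δt = 74.00 × 7200 s = 5.328 × 10^5 L.
Over A = 3.67 ha, depth = V / A = 14.5 mm.

d ≈ 14.5 mm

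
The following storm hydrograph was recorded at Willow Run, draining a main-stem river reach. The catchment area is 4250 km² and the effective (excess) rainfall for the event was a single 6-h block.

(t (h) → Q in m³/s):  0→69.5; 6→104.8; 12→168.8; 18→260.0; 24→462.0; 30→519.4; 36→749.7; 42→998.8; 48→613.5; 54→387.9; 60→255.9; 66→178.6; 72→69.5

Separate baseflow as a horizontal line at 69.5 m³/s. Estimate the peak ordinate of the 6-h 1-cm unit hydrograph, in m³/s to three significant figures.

Direct runoff: 0.0, 35.3, 99.3, 190.5, 392.5, 449.9, 680.2, 929.3, 544.0, 318.4, 186.4, 109.1, 0.0 m³/s; ΣQ_DR = 3935 m³/s, peak = 929.3 m³/s.
Runoff depth d = ΣQ_DR·Δt / A = 3935 × 21600 / (4250 km²) = 20.00 mm.
The 1-cm UH is the DRH scaled by (10 mm)/d, so U_p = 929.3 × 10/20.00 = 465 m³/s.

U_p ≈ 465 m³/s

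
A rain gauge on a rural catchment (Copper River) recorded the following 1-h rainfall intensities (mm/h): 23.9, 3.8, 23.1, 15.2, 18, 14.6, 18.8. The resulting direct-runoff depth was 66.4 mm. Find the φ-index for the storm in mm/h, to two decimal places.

Only the 6 blocks with intensity above φ contribute runoff: 23.9, 23.1, 15.2, 18, 14.6, 18.8 mm/h.
Σ(I−φ)·Δt = d  ⇒  (23.9+23.1+15.2+18+14.6+18.8 − 6φ)·1 = 66.4
φ = (113.6 − 66.4/1) / 6 = 7.87 mm/h.

φ ≈ 7.87 mm/h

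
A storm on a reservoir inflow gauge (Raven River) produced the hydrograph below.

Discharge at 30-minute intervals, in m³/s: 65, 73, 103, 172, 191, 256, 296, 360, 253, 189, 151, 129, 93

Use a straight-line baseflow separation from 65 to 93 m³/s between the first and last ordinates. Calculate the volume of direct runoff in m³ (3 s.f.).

V ≈ 2.35 × 10^6 m³

Direct-runoff ordinates (Q − Q_b): 0.00, 5.67, 33.33, 100.00, 116.67, 179.33, 217.00, 278.67, 169.33, 103.00, 62.67, 38.33, 0.00 m³/s.
ΣQ_DR = 1304 m³/s.
With Δt = 0.5 h = 1800 s, V = ΣQ_DR · Δt = 1304 × 1800 = 2.35 × 10^6 m³.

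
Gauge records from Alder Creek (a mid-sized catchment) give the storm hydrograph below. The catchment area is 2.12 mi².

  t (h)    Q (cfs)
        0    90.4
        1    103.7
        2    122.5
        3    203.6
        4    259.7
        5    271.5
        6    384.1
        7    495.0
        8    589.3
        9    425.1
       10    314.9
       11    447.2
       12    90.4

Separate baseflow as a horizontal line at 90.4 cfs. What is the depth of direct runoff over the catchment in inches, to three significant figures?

Direct runoff: 0.0, 13.3, 32.1, 113.2, 169.3, 181.1, 293.7, 404.6, 498.9, 334.7, 224.5, 356.8, 0.0 cfs; ΣQ_DR = 2622 cfs.
V = ΣQ_DR · Δt = 2622 × 3600 s = 9.440 × 10^6 ft³.
Over A = 2.12 mi², depth = V / A = 1.92 in.

d ≈ 1.92 in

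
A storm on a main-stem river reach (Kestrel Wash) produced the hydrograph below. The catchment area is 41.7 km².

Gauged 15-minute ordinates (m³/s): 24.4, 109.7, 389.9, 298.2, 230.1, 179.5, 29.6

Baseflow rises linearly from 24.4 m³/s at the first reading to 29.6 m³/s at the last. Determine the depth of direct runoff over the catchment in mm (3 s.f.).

Direct runoff: 0.00, 84.43, 363.77, 271.20, 202.23, 150.77, 0.00 m³/s; ΣQ_DR = 1072 m³/s.
V = ΣQ_DR · Δt = 1072 × 900 s = 9.652 × 10^5 m³.
Over A = 41.7 km², depth = V / A = 23.1 mm.

d ≈ 23.1 mm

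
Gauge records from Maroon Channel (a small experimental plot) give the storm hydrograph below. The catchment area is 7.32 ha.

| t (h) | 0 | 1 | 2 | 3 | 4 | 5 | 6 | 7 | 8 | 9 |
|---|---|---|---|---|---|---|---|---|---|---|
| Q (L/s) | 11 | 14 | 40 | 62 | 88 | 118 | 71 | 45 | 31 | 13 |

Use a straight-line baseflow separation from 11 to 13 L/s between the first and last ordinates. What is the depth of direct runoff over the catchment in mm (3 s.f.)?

d ≈ 18.3 mm

Direct runoff: 0.00, 2.78, 28.56, 50.33, 76.11, 105.89, 58.67, 32.44, 18.22, 0.00 L/s; ΣQ_DR = 373.0 L/s.
V = ΣQ_DR · Δt = 373.0 × 3600 s = 1.343 × 10^6 L.
Over A = 7.32 ha, depth = V / A = 18.3 mm.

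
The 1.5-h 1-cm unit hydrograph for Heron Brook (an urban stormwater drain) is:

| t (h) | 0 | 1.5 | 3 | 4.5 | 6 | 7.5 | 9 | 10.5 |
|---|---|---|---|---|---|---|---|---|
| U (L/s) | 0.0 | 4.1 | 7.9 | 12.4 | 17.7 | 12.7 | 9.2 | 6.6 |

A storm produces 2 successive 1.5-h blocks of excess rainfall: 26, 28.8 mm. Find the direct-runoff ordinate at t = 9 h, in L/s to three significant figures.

By discrete convolution, Q_j = Σ (P_i / 10 mm) · U_{j−i}.
At t = 9 h (j=6): Q = (26/10)·9.2 + (28.8/10)·12.7 = 60.5 L/s.

Q ≈ 60.5 L/s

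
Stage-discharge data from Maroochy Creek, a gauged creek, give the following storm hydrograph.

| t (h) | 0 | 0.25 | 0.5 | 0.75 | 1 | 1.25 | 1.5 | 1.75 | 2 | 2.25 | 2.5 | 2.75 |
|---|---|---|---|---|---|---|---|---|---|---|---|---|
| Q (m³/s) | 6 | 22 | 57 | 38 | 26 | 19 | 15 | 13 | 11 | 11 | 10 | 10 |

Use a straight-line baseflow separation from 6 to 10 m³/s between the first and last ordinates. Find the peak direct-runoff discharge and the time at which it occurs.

Subtracting baseflow gives direct-runoff ordinates: 0.00, 15.64, 50.27, 30.91, 18.55, 11.18, 6.82, 4.45, 2.09, 1.73, 0.36, 0.00 m³/s.
The maximum is 50.27 m³/s, occurring at the reading for t = 0.5 h.

Q_p = 50.27 m³/s at t = 0.5 h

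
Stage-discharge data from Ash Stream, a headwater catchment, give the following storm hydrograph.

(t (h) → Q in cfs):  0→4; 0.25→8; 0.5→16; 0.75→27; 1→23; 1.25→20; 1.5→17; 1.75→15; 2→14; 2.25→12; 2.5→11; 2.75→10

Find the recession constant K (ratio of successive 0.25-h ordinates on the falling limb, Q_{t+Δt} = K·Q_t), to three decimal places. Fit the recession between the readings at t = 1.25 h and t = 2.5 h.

Using the recession-limb readings at t = 1.25 h and t = 2.5 h: Q falls from 20 to 11 cfs over 5 intervals.
K = (Q₂/Q₁)^(1/5) = (11/20)^(1/5) = 0.887.

K ≈ 0.887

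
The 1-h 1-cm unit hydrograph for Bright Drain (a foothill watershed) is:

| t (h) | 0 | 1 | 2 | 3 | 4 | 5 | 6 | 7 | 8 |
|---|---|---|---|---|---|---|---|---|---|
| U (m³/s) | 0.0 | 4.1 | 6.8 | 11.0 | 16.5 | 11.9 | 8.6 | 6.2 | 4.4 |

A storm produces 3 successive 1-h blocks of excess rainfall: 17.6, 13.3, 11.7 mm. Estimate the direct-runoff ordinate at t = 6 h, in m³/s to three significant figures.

By discrete convolution, Q_j = Σ (P_i / 10 mm) · U_{j−i}.
At t = 6 h (j=6): Q = (17.6/10)·8.6 + (13.3/10)·11.9 + (11.7/10)·16.5 = 50.3 m³/s.

Q ≈ 50.3 m³/s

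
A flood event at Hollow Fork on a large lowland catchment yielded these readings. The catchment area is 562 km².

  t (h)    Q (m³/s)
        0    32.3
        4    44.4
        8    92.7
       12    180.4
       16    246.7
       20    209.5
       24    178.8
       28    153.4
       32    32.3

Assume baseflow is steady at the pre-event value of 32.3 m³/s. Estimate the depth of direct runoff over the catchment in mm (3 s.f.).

Direct runoff: 0.0, 12.1, 60.4, 148.1, 214.4, 177.2, 146.5, 121.1, 0.0 m³/s; ΣQ_DR = 879.8 m³/s.
V = ΣQ_DR · Δt = 879.8 × 14400 s = 1.267 × 10^7 m³.
Over A = 562 km², depth = V / A = 22.5 mm.

d ≈ 22.5 mm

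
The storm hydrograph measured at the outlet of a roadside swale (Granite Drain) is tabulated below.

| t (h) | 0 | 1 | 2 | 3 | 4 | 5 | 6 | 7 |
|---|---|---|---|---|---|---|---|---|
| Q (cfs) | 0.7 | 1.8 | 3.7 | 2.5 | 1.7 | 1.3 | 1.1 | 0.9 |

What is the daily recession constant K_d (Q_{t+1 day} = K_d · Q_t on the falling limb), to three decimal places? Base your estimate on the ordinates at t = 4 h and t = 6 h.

Between t = 4 h and t = 6 h the flow falls from 1.7 to 1.1 cfs over 2×1 h = 2 h.
Per-interval ratio K = (1.1/1.7)^(1/2) = 0.8044; K_d = K^(24/1) = 0.005.

K_d ≈ 0.005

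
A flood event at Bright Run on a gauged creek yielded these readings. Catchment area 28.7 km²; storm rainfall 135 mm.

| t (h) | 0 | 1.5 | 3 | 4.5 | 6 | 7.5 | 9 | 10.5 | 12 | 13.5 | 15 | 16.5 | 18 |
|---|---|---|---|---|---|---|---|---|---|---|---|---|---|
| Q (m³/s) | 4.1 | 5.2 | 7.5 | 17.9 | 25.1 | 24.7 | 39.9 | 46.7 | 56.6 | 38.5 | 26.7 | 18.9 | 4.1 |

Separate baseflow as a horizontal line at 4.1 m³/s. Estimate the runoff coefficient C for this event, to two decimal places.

C ≈ 0.37

ΣQ_DR = 262.6 m³/s; V = ΣQ_DR·Δt = 1.418 × 10^6 m³.
Runoff depth d = V / A = 49.41 mm.
C = d / P = 49.41 / 135 = 0.37.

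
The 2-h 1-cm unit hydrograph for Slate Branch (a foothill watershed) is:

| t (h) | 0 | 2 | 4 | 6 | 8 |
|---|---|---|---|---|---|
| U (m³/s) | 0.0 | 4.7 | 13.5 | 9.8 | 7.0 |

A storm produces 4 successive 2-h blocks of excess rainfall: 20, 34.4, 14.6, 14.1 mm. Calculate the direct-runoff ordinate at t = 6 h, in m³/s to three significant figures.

Q ≈ 72.9 m³/s

By discrete convolution, Q_j = Σ (P_i / 10 mm) · U_{j−i}.
At t = 6 h (j=3): Q = (20/10)·9.8 + (34.4/10)·13.5 + (14.6/10)·4.7 + (14.1/10)·0.0 = 72.9 m³/s.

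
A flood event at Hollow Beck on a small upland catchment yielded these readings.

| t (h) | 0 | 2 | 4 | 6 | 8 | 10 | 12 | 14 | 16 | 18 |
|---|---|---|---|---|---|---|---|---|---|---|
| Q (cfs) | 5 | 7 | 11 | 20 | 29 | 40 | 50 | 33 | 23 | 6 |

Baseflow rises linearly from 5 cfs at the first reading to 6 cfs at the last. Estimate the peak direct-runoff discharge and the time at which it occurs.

Subtracting baseflow gives direct-runoff ordinates: 0.00, 1.89, 5.78, 14.67, 23.56, 34.44, 44.33, 27.22, 17.11, 0.00 cfs.
The maximum is 44.33 cfs, occurring at the reading for t = 12 h.

Q_p = 44.33 cfs at t = 12 h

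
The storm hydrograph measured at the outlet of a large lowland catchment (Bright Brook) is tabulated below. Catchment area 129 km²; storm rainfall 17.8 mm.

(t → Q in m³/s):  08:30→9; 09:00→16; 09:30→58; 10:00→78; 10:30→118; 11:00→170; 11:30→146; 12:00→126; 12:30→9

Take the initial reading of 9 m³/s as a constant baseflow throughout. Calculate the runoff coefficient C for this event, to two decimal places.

C ≈ 0.51

ΣQ_DR = 649.0 m³/s; V = ΣQ_DR·Δt = 1.168 × 10^6 m³.
Runoff depth d = V / A = 9.056 mm.
C = d / P = 9.056 / 17.8 = 0.51.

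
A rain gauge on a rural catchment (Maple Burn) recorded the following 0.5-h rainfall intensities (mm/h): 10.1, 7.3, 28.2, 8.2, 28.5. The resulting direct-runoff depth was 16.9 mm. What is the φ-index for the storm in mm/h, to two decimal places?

Only the 2 blocks with intensity above φ contribute runoff: 28.2, 28.5 mm/h.
Σ(I−φ)·Δt = d  ⇒  (28.2+28.5 − 2φ)·0.5 = 16.9
φ = (56.70 − 16.9/0.5) / 2 = 11.45 mm/h.

φ ≈ 11.45 mm/h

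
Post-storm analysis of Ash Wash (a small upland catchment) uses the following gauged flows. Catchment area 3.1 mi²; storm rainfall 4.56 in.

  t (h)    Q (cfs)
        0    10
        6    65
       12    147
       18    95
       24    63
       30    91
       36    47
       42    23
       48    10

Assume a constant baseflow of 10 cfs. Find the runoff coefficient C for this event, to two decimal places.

C ≈ 0.30

ΣQ_DR = 461.0 cfs; V = ΣQ_DR·Δt = 9.958 × 10^6 ft³.
Runoff depth d = V / A = 1.383 in.
C = d / P = 1.383 / 4.56 = 0.30.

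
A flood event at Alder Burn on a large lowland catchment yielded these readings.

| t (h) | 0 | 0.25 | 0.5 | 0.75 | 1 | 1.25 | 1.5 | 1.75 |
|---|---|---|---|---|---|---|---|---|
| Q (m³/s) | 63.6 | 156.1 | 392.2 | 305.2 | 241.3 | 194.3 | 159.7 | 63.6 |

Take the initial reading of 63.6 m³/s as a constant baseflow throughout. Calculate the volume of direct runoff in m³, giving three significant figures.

Direct-runoff ordinates (Q − Q_b): 0.0, 92.5, 328.6, 241.6, 177.7, 130.7, 96.1, 0.0 m³/s.
ΣQ_DR = 1067 m³/s.
With Δt = 0.25 h = 900 s, V = ΣQ_DR · Δt = 1067 × 900 = 9.60 × 10^5 m³.

V ≈ 9.60 × 10^5 m³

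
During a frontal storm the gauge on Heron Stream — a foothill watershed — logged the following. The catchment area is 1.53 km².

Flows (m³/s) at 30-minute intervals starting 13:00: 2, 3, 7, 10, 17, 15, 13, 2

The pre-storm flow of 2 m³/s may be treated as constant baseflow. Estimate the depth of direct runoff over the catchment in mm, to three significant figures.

d ≈ 62.4 mm

Direct runoff: 0.0, 1.0, 5.0, 8.0, 15.0, 13.0, 11.0, 0.0 m³/s; ΣQ_DR = 53.00 m³/s.
V = ΣQ_DR · Δt = 53.00 × 1800 s = 95400 m³.
Over A = 1.53 km², depth = V / A = 62.4 mm.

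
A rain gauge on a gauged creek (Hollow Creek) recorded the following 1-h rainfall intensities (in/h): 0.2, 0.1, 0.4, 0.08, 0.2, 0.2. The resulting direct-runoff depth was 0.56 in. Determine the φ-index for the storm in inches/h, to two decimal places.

Only the 4 blocks with intensity above φ contribute runoff: 0.2, 0.4, 0.2, 0.2 in/h.
Σ(I−φ)·Δt = d  ⇒  (0.2+0.4+0.2+0.2 − 4φ)·1 = 0.56
φ = (1.000 − 0.56/1) / 4 = 0.11 in/h.

φ ≈ 0.11 in/h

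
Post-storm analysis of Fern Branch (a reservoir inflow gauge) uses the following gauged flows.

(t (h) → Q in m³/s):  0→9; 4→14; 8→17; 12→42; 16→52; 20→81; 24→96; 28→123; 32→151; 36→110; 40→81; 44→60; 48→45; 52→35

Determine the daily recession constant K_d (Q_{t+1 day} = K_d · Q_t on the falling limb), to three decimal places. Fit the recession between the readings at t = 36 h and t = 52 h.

Between t = 36 h and t = 52 h the flow falls from 110 to 35 m³/s over 4×4 h = 16 h.
Per-interval ratio K = (35/110)^(1/4) = 0.7510; K_d = K^(24/4) = 0.179.

K_d ≈ 0.179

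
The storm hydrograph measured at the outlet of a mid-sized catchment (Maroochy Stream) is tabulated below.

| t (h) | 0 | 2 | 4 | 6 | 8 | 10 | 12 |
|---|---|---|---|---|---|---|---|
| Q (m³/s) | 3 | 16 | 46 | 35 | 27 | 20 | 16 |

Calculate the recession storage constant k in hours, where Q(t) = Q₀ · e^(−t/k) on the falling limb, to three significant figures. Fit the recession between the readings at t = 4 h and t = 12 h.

On the falling limb, Q drops from 46 to 16 m³/s between t = 4 h and t = 12 h (Δt = 8 h).
k = −Δt / ln(Q₂/Q₁) = −8 / ln(16/46) = 7.58 h.

k ≈ 7.58 h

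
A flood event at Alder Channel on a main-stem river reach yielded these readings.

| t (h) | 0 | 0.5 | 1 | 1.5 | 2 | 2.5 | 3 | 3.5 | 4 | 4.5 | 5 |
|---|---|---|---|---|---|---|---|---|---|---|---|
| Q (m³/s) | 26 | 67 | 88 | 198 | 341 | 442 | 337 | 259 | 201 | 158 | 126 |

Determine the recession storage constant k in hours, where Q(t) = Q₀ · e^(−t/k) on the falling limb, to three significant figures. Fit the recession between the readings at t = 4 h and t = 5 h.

On the falling limb, Q drops from 201 to 126 m³/s between t = 4 h and t = 5 h (Δt = 1 h).
k = −Δt / ln(Q₂/Q₁) = −1 / ln(126/201) = 2.14 h.

k ≈ 2.14 h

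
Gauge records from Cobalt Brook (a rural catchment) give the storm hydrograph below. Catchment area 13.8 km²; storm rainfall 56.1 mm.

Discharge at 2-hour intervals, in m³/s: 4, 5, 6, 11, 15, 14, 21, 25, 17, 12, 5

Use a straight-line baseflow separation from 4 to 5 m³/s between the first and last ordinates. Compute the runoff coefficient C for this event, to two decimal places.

C ≈ 0.80

ΣQ_DR = 85.50 m³/s; V = ΣQ_DR·Δt = 6.156 × 10^5 m³.
Runoff depth d = V / A = 44.61 mm.
C = d / P = 44.61 / 56.1 = 0.80.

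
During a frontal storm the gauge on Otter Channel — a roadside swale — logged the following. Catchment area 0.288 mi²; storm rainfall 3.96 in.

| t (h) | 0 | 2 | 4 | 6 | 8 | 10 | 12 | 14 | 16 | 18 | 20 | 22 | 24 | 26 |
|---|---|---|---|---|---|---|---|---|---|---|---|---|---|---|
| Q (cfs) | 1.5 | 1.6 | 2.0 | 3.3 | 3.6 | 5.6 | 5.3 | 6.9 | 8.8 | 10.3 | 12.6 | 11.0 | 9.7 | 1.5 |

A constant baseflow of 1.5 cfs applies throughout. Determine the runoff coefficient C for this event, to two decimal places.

C ≈ 0.17

ΣQ_DR = 62.70 cfs; V = ΣQ_DR·Δt = 4.514 × 10^5 ft³.
Runoff depth d = V / A = 0.6747 in.
C = d / P = 0.6747 / 3.96 = 0.17.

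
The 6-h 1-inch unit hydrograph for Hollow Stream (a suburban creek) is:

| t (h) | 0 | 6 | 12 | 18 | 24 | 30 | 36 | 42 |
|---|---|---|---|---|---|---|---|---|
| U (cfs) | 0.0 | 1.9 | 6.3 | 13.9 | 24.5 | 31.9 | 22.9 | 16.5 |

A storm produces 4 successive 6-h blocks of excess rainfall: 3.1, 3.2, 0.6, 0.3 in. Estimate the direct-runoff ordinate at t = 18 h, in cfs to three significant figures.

Q ≈ 64.4 cfs

By discrete convolution, Q_j = Σ (P_i / 1 in) · U_{j−i}.
At t = 18 h (j=3): Q = (3.1/1)·13.9 + (3.2/1)·6.3 + (0.6/1)·1.9 + (0.3/1)·0.0 = 64.4 cfs.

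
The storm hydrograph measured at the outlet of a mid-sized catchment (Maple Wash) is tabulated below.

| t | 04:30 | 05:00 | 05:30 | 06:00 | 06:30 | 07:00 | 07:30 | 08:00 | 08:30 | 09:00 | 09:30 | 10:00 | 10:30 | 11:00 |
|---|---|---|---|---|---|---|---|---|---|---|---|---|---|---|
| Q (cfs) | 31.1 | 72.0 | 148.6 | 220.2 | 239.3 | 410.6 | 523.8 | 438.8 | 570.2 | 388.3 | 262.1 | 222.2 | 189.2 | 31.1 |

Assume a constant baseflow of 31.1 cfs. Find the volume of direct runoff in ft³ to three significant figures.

V ≈ 5.96 × 10^6 ft³

Direct-runoff ordinates (Q − Q_b): 0.0, 40.9, 117.5, 189.1, 208.2, 379.5, 492.7, 407.7, 539.1, 357.2, 231.0, 191.1, 158.1, 0.0 cfs.
ΣQ_DR = 3312 cfs.
With Δt = 0.5 h = 1800 s, V = ΣQ_DR · Δt = 3312 × 1800 = 5.96 × 10^6 ft³.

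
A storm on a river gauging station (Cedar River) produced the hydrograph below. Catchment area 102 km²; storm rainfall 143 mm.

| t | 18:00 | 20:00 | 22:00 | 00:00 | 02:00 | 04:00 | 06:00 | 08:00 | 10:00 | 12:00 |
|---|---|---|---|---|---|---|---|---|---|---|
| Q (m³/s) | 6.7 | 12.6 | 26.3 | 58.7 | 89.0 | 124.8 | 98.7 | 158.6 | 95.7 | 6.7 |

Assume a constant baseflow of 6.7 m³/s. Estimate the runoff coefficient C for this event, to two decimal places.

C ≈ 0.30

ΣQ_DR = 610.8 m³/s; V = ΣQ_DR·Δt = 4.398 × 10^6 m³.
Runoff depth d = V / A = 43.12 mm.
C = d / P = 43.12 / 143 = 0.30.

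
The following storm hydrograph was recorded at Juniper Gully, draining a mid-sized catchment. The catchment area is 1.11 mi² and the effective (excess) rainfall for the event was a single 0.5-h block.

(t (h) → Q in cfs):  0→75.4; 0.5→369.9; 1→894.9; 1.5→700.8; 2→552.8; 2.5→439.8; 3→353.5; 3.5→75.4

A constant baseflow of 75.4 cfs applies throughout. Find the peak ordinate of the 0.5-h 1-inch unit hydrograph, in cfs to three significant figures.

U_p ≈ 411 cfs

Direct runoff: 0.0, 294.5, 819.5, 625.4, 477.4, 364.4, 278.1, 0.0 cfs; ΣQ_DR = 2859 cfs, peak = 819.5 cfs.
Runoff depth d = ΣQ_DR·Δt / A = 2859 × 1800 / (1.11 mi²) = 1.996 in.
The 1-inch UH is the DRH scaled by (1 in)/d, so U_p = 819.5 × 1/1.996 = 411 cfs.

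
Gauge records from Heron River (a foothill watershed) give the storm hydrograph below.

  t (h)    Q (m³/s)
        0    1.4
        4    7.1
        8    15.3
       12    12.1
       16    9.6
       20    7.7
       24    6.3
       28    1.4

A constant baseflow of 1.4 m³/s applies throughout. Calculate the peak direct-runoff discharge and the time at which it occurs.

Q_p = 13.9 m³/s at t = 8 h

Subtracting baseflow gives direct-runoff ordinates: 0.0, 5.7, 13.9, 10.7, 8.2, 6.3, 4.9, 0.0 m³/s.
The maximum is 13.9 m³/s, occurring at the reading for t = 8 h.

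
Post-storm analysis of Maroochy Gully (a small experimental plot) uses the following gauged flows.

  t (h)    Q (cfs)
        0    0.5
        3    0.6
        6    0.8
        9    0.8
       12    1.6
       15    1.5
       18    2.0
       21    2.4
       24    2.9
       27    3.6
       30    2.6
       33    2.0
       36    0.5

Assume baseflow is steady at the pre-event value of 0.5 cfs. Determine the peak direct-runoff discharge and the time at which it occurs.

Subtracting baseflow gives direct-runoff ordinates: 0.0, 0.1, 0.3, 0.3, 1.1, 1.0, 1.5, 1.9, 2.4, 3.1, 2.1, 1.5, 0.0 cfs.
The maximum is 3.1 cfs, occurring at the reading for t = 27 h.

Q_p = 3.1 cfs at t = 27 h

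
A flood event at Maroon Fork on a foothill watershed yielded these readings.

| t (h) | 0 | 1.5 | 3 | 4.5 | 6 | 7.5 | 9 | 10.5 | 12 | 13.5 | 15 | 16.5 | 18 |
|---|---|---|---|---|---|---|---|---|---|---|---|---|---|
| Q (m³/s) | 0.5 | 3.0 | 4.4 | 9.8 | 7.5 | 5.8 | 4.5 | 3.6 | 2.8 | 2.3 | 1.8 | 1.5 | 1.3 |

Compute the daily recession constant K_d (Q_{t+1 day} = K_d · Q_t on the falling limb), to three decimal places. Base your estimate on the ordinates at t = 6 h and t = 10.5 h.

Between t = 6 h and t = 10.5 h the flow falls from 7.5 to 3.6 m³/s over 3×1.5 h = 4.5 h.
Per-interval ratio K = (3.6/7.5)^(1/3) = 0.7830; K_d = K^(24/1.5) = 0.020.

K_d ≈ 0.020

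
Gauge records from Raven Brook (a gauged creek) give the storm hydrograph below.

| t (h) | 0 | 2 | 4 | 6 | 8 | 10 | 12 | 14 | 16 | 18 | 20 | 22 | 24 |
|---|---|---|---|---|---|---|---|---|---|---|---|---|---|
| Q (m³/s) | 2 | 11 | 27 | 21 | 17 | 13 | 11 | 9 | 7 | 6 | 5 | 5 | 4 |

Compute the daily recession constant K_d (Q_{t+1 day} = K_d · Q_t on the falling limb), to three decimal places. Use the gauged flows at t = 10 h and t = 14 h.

Between t = 10 h and t = 14 h the flow falls from 13 to 9 m³/s over 2×2 h = 4 h.
Per-interval ratio K = (9/13)^(1/2) = 0.8321; K_d = K^(24/2) = 0.110.

K_d ≈ 0.110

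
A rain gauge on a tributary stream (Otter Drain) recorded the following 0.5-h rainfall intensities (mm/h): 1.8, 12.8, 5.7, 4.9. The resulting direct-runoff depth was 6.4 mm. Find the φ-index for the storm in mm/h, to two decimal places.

φ ≈ 3.53 mm/h

Only the 3 blocks with intensity above φ contribute runoff: 12.8, 5.7, 4.9 mm/h.
Σ(I−φ)·Δt = d  ⇒  (12.8+5.7+4.9 − 3φ)·0.5 = 6.4
φ = (23.40 − 6.4/0.5) / 3 = 3.53 mm/h.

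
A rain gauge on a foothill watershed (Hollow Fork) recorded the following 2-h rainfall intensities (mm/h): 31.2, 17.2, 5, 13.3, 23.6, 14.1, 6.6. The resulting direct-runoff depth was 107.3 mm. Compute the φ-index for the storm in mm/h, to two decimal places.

φ ≈ 9.15 mm/h

Only the 5 blocks with intensity above φ contribute runoff: 31.2, 17.2, 13.3, 23.6, 14.1 mm/h.
Σ(I−φ)·Δt = d  ⇒  (31.2+17.2+13.3+23.6+14.1 − 5φ)·2 = 107.3
φ = (99.40 − 107.3/2) / 5 = 9.15 mm/h.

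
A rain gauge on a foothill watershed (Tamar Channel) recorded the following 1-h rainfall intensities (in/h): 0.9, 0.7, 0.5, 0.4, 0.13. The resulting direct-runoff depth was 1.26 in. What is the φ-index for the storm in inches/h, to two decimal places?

Only the 4 blocks with intensity above φ contribute runoff: 0.9, 0.7, 0.5, 0.4 in/h.
Σ(I−φ)·Δt = d  ⇒  (0.9+0.7+0.5+0.4 − 4φ)·1 = 1.26
φ = (2.500 − 1.26/1) / 4 = 0.31 in/h.

φ ≈ 0.31 in/h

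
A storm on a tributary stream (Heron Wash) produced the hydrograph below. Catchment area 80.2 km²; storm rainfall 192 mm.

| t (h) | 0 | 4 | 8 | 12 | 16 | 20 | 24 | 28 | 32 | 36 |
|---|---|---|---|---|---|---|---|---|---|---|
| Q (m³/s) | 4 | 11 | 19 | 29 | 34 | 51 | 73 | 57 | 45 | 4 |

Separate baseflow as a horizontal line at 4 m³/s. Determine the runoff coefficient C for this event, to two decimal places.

C ≈ 0.27

ΣQ_DR = 287.0 m³/s; V = ΣQ_DR·Δt = 4.133 × 10^6 m³.
Runoff depth d = V / A = 51.53 mm.
C = d / P = 51.53 / 192 = 0.27.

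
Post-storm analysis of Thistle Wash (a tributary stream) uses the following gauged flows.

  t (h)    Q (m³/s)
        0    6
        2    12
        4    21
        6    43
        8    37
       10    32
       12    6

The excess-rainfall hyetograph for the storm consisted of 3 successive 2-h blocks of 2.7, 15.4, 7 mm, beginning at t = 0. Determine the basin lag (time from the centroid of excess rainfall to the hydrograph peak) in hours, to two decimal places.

Centroid of excess rainfall: t_c = Σ P_i·t̄_i / ΣP_i = 3.3426 h (block centres at 1, 3, 5 h).
Hydrograph peak occurs at t = 6 h, so basin lag t_L = 6 − 3.3426 = 2.66 h.

t_L ≈ 2.66 h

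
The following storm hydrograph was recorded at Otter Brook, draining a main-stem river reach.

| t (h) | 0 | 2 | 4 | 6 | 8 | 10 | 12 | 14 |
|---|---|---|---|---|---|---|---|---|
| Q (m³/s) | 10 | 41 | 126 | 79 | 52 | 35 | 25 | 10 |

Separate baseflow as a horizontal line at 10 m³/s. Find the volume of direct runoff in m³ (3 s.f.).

V ≈ 2.15 × 10^6 m³

Direct-runoff ordinates (Q − Q_b): 0.0, 31.0, 116.0, 69.0, 42.0, 25.0, 15.0, 0.0 m³/s.
ΣQ_DR = 298.0 m³/s.
With Δt = 2 h = 7200 s, V = ΣQ_DR · Δt = 298.0 × 7200 = 2.15 × 10^6 m³.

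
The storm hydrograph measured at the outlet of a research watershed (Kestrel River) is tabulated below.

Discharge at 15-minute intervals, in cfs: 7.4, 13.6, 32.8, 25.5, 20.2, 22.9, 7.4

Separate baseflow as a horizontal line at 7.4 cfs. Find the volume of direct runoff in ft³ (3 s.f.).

Direct-runoff ordinates (Q − Q_b): 0.0, 6.2, 25.4, 18.1, 12.8, 15.5, 0.0 cfs.
ΣQ_DR = 78.00 cfs.
With Δt = 0.25 h = 900 s, V = ΣQ_DR · Δt = 78.00 × 900 = 70200 ft³.

V ≈ 70200 ft³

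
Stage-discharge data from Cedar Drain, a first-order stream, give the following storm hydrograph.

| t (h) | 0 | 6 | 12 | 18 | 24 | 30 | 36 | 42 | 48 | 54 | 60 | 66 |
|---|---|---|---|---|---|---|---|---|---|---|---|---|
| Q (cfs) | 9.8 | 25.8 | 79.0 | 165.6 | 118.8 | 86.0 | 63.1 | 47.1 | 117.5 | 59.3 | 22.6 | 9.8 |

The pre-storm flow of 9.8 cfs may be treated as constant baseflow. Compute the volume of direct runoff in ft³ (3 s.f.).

Direct-runoff ordinates (Q − Q_b): 0.0, 16.0, 69.2, 155.8, 109.0, 76.2, 53.3, 37.3, 107.7, 49.5, 12.8, 0.0 cfs.
ΣQ_DR = 686.8 cfs.
With Δt = 6 h = 21600 s, V = ΣQ_DR · Δt = 686.8 × 21600 = 1.48 × 10^7 ft³.

V ≈ 1.48 × 10^7 ft³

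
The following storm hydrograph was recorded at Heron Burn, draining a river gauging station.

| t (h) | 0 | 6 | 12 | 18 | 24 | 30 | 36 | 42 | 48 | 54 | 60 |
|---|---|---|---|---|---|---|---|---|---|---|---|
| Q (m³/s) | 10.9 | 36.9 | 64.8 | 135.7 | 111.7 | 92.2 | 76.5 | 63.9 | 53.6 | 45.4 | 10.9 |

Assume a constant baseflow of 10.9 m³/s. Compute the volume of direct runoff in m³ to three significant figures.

Direct-runoff ordinates (Q − Q_b): 0.0, 26.0, 53.9, 124.8, 100.8, 81.3, 65.6, 53.0, 42.7, 34.5, 0.0 m³/s.
ΣQ_DR = 582.6 m³/s.
With Δt = 6 h = 21600 s, V = ΣQ_DR · Δt = 582.6 × 21600 = 1.26 × 10^7 m³.

V ≈ 1.26 × 10^7 m³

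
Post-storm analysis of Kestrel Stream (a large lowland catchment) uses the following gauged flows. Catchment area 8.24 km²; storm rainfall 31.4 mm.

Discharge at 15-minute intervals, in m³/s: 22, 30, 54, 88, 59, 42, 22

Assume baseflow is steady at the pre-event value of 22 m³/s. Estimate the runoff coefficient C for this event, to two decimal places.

C ≈ 0.57

ΣQ_DR = 163.0 m³/s; V = ΣQ_DR·Δt = 1.467 × 10^5 m³.
Runoff depth d = V / A = 17.80 mm.
C = d / P = 17.80 / 31.4 = 0.57.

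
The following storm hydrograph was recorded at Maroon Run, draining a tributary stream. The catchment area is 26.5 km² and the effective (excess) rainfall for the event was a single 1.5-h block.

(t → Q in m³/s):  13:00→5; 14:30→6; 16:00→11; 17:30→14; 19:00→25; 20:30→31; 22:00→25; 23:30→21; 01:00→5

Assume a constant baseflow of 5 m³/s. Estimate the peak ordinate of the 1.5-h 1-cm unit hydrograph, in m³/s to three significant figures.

U_p ≈ 13.0 m³/s

Direct runoff: 0.0, 1.0, 6.0, 9.0, 20.0, 26.0, 20.0, 16.0, 0.0 m³/s; ΣQ_DR = 98.00 m³/s, peak = 26.0 m³/s.
Runoff depth d = ΣQ_DR·Δt / A = 98.00 × 5400 / (26.5 km²) = 19.97 mm.
The 1-cm UH is the DRH scaled by (10 mm)/d, so U_p = 26.0 × 10/19.97 = 13.0 m³/s.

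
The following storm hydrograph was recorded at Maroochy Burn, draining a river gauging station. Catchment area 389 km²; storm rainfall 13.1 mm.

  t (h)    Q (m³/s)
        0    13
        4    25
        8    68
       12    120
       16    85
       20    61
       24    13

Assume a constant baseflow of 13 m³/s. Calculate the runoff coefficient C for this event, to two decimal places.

C ≈ 0.83

ΣQ_DR = 294.0 m³/s; V = ΣQ_DR·Δt = 4.234 × 10^6 m³.
Runoff depth d = V / A = 10.88 mm.
C = d / P = 10.88 / 13.1 = 0.83.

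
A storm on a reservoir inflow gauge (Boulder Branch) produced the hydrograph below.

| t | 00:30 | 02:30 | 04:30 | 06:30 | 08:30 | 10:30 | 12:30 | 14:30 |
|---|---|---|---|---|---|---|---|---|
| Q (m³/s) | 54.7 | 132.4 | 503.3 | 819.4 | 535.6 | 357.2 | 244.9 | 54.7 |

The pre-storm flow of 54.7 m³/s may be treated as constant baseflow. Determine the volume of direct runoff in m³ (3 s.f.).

V ≈ 1.63 × 10^7 m³

Direct-runoff ordinates (Q − Q_b): 0.0, 77.7, 448.6, 764.7, 480.9, 302.5, 190.2, 0.0 m³/s.
ΣQ_DR = 2265 m³/s.
With Δt = 2 h = 7200 s, V = ΣQ_DR · Δt = 2265 × 7200 = 1.63 × 10^7 m³.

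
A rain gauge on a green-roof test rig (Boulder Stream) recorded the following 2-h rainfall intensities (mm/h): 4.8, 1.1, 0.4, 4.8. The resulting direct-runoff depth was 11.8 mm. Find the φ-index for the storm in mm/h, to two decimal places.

φ ≈ 1.85 mm/h

Only the 2 blocks with intensity above φ contribute runoff: 4.8, 4.8 mm/h.
Σ(I−φ)·Δt = d  ⇒  (4.8+4.8 − 2φ)·2 = 11.8
φ = (9.600 − 11.8/2) / 2 = 1.85 mm/h.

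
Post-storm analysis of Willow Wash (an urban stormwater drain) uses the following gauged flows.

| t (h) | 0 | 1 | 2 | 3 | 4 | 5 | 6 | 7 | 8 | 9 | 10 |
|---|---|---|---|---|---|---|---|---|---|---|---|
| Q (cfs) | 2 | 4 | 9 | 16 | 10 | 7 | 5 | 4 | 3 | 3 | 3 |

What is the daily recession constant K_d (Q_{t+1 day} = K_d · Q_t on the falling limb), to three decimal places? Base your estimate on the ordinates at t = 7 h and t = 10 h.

Between t = 7 h and t = 10 h the flow falls from 4 to 3 cfs over 3×1 h = 3 h.
Per-interval ratio K = (3/4)^(1/3) = 0.9086; K_d = K^(24/1) = 0.100.

K_d ≈ 0.100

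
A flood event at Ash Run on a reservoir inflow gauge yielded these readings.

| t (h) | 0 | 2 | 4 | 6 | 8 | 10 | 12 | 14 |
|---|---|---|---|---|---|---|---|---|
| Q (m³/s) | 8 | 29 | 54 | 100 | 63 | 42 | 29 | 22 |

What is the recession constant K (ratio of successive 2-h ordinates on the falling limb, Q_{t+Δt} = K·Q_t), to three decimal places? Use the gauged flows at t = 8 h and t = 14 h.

Using the recession-limb readings at t = 8 h and t = 14 h: Q falls from 63 to 22 m³/s over 3 intervals.
K = (Q₂/Q₁)^(1/3) = (22/63)^(1/3) = 0.704.

K ≈ 0.704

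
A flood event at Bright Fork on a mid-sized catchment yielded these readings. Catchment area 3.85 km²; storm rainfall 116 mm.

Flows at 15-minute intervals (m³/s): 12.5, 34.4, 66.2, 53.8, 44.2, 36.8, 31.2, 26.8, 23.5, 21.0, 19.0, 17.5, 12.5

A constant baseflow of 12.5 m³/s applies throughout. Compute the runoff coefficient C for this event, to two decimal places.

ΣQ_DR = 236.9 m³/s; V = ΣQ_DR·Δt = 2.132 × 10^5 m³.
Runoff depth d = V / A = 55.38 mm.
C = d / P = 55.38 / 116 = 0.48.

C ≈ 0.48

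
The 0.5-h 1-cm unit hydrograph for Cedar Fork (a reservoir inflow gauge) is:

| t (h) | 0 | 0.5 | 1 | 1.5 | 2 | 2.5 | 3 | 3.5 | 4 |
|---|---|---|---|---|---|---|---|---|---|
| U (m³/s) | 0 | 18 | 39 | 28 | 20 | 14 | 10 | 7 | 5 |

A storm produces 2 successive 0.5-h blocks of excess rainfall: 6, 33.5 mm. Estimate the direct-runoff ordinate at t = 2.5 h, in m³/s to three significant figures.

By discrete convolution, Q_j = Σ (P_i / 10 mm) · U_{j−i}.
At t = 2.5 h (j=5): Q = (6/10)·14 + (33.5/10)·20 = 75.4 m³/s.

Q ≈ 75.4 m³/s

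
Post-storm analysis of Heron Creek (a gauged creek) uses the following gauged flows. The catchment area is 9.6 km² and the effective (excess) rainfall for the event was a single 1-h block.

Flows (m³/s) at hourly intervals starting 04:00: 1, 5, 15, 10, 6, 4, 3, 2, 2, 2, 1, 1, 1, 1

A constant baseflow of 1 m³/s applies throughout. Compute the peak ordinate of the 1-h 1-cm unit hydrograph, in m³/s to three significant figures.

U_p ≈ 9.33 m³/s

Direct runoff: 0.0, 4.0, 14.0, 9.0, 5.0, 3.0, 2.0, 1.0, 1.0, 1.0, 0.0, 0.0, 0.0, 0.0 m³/s; ΣQ_DR = 40.00 m³/s, peak = 14.0 m³/s.
Runoff depth d = ΣQ_DR·Δt / A = 40.00 × 3600 / (9.6 km²) = 15.00 mm.
The 1-cm UH is the DRH scaled by (10 mm)/d, so U_p = 14.0 × 10/15.00 = 9.33 m³/s.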